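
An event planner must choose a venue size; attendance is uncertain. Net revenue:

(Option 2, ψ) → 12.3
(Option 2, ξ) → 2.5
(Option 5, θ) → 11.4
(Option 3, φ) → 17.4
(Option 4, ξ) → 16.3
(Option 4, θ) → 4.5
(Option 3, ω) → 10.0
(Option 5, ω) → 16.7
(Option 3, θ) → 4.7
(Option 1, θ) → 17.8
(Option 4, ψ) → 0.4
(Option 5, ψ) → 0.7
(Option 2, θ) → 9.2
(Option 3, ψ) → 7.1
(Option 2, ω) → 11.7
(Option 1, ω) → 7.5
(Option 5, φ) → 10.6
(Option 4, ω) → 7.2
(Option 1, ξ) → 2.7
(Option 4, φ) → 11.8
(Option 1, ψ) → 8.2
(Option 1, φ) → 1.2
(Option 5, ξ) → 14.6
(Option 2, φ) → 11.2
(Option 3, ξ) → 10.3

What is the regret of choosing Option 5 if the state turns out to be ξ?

Best payoff under ξ is 16.3.
Regret = 16.3 − 14.6 = 1.7.

1.7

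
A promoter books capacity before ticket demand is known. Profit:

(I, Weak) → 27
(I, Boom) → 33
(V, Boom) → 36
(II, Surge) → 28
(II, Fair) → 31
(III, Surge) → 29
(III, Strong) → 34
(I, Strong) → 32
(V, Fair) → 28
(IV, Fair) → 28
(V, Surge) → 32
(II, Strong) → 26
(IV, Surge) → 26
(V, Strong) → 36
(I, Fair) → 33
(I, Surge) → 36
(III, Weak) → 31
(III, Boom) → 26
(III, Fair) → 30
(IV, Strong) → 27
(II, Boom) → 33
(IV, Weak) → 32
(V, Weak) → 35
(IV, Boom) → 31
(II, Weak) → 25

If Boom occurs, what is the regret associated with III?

Best payoff under Boom is 36.
Regret = 36 − 26 = 10.

10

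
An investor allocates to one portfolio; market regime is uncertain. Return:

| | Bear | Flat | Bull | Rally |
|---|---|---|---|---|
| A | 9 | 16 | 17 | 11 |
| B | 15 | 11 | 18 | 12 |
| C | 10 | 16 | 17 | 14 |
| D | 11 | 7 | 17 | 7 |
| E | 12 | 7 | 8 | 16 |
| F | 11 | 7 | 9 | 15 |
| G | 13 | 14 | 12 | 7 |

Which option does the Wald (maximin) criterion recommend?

Row minima: A=9, B=11, C=10, D=7, E=7, F=7, G=7
Best worst-case = 11 → B.

B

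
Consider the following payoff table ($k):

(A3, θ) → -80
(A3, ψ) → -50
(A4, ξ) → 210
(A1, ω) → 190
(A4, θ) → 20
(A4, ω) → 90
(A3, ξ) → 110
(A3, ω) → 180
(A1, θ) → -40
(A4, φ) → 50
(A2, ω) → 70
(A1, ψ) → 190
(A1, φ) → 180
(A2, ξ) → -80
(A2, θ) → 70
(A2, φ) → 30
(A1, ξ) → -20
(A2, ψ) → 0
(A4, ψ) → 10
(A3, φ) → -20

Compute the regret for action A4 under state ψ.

Best payoff under ψ is 190.
Regret = 190 − 10 = 180.

180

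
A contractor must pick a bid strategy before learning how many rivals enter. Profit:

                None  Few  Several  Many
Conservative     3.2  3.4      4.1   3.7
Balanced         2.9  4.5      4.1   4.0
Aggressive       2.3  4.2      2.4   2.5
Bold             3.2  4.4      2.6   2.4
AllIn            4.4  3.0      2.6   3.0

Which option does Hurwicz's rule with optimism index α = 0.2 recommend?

Conservative

Conservative: 0.2·4.1 + 0.8·3.2 = 3.38
Balanced: 0.2·4.5 + 0.8·2.9 = 3.22
Aggressive: 0.2·4.2 + 0.8·2.3 = 2.68
Bold: 0.2·4.4 + 0.8·2.4 = 2.8
AllIn: 0.2·4.4 + 0.8·2.6 = 2.96
Highest Hurwicz score = 3.38 → Conservative.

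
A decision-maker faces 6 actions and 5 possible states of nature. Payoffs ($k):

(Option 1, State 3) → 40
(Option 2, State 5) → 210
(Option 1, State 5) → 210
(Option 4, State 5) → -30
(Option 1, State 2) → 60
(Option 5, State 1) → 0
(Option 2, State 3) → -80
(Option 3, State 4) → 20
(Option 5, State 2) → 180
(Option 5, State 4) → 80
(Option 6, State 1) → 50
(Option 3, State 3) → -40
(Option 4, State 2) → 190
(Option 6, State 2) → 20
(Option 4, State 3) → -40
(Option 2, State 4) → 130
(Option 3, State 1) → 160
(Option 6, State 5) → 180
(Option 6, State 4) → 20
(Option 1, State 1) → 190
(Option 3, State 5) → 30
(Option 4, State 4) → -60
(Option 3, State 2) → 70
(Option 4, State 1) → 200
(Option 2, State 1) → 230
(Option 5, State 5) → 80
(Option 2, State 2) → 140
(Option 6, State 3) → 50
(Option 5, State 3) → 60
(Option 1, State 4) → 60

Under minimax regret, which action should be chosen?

Column bests: State 1=230, State 2=190, State 3=60, State 4=130, State 5=210.
Option 1 regrets: 40, 130, 20, 70, 0 → max 130
Option 2 regrets: 0, 50, 140, 0, 0 → max 140
Option 3 regrets: 70, 120, 100, 110, 180 → max 180
Option 4 regrets: 30, 0, 100, 190, 240 → max 240
Option 5 regrets: 230, 10, 0, 50, 130 → max 230
Option 6 regrets: 180, 170, 10, 110, 30 → max 180
Smallest max regret = 130 → Option 1.

Option 1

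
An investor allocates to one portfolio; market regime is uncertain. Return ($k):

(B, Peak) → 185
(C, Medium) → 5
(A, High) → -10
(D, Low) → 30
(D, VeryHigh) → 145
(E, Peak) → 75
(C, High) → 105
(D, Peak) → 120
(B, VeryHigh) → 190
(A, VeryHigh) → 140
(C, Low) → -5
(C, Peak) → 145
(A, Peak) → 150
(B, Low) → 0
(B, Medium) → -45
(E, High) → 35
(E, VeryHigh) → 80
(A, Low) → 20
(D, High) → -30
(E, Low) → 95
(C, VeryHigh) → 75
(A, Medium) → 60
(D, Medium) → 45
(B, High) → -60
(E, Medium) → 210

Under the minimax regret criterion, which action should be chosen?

E

Column bests: Low=95, Medium=210, High=105, VeryHigh=190, Peak=185.
A regrets: 75, 150, 115, 50, 35 → max 150
B regrets: 95, 255, 165, 0, 0 → max 255
C regrets: 100, 205, 0, 115, 40 → max 205
D regrets: 65, 165, 135, 45, 65 → max 165
E regrets: 0, 0, 70, 110, 110 → max 110
Smallest max regret = 110 → E.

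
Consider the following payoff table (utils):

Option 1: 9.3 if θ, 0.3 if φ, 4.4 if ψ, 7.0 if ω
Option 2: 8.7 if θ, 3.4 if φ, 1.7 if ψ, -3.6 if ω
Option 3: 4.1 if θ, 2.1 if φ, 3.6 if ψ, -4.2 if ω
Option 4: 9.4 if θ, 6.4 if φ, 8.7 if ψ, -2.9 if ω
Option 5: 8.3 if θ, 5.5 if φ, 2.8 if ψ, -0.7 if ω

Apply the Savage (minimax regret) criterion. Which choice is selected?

Option 1

Column bests: θ=9.4, φ=6.4, ψ=8.7, ω=7.0.
Option 1 regrets: 0.1, 6.1, 4.3, 0.0 → max 6.1
Option 2 regrets: 0.7, 3.0, 7.0, 10.6 → max 10.6
Option 3 regrets: 5.3, 4.3, 5.1, 11.2 → max 11.2
Option 4 regrets: 0.0, 0.0, 0.0, 9.9 → max 9.9
Option 5 regrets: 1.1, 0.9, 5.9, 7.7 → max 7.7
Smallest max regret = 6.1 → Option 1.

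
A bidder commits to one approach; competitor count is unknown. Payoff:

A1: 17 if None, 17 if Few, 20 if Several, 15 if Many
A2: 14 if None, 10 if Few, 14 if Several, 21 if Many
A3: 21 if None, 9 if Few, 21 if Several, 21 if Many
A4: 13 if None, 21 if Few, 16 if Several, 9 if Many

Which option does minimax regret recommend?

Column bests: None=21, Few=21, Several=21, Many=21.
A1 regrets: 4, 4, 1, 6 → max 6
A2 regrets: 7, 11, 7, 0 → max 11
A3 regrets: 0, 12, 0, 0 → max 12
A4 regrets: 8, 0, 5, 12 → max 12
Smallest max regret = 6 → A1.

A1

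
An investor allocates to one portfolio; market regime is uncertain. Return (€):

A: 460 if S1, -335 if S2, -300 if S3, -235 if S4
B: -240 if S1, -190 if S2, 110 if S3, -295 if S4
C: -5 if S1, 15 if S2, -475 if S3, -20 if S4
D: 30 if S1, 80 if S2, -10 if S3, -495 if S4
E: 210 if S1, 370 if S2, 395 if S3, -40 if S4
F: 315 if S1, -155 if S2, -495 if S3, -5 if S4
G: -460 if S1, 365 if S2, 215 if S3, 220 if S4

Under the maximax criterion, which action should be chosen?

Row maxima: A=460, B=110, C=15, D=80, E=395, F=315, G=365
Best best-case = 460 → A.

A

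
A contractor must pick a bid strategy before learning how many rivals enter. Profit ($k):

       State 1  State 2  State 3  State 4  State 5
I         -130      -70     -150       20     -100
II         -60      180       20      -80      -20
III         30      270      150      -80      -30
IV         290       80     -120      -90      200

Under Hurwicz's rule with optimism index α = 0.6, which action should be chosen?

I: 0.6·20 + 0.4·(-150) = -48
II: 0.6·180 + 0.4·(-80) = 76
III: 0.6·270 + 0.4·(-80) = 130
IV: 0.6·290 + 0.4·(-120) = 126
Highest Hurwicz score = 130 → III.

III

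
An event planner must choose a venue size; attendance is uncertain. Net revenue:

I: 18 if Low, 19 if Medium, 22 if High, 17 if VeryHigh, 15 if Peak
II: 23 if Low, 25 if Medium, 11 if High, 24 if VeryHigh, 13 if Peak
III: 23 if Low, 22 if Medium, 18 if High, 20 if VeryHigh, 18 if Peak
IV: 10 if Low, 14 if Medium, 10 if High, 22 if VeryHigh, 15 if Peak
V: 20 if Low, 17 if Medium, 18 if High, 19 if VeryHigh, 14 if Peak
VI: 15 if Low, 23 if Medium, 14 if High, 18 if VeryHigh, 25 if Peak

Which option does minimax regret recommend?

III

Column bests: Low=23, Medium=25, High=22, VeryHigh=24, Peak=25.
I regrets: 5, 6, 0, 7, 10 → max 10
II regrets: 0, 0, 11, 0, 12 → max 12
III regrets: 0, 3, 4, 4, 7 → max 7
IV regrets: 13, 11, 12, 2, 10 → max 13
V regrets: 3, 8, 4, 5, 11 → max 11
VI regrets: 8, 2, 8, 6, 0 → max 8
Smallest max regret = 7 → III.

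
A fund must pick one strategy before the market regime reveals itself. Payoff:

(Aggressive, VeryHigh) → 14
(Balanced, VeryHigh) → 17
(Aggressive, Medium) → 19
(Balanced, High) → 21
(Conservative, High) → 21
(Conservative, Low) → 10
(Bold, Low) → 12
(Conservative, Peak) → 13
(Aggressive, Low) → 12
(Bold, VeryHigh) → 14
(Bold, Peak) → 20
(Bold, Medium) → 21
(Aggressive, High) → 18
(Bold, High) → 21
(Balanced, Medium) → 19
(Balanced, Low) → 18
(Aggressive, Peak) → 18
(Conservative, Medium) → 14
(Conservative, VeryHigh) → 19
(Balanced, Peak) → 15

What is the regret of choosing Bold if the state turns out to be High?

Best payoff under High is 21.
Regret = 21 − 21 = 0.

0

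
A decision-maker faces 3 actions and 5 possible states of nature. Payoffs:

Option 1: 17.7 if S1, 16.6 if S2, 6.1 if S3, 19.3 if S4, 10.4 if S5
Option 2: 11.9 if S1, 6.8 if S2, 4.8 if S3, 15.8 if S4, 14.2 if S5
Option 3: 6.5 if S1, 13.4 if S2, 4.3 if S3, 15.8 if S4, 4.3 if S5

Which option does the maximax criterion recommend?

Option 1

Row maxima: Option 1=19.3, Option 2=15.8, Option 3=15.8
Best best-case = 19.3 → Option 1.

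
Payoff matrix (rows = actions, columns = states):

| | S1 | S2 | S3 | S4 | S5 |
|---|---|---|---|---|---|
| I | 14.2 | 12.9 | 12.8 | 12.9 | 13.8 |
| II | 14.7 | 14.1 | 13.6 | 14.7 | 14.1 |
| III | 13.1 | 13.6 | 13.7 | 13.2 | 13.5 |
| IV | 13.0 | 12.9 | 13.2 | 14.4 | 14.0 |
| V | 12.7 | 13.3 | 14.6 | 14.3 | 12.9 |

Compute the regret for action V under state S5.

Best payoff under S5 is 14.1.
Regret = 14.1 − 12.9 = 1.2.

1.2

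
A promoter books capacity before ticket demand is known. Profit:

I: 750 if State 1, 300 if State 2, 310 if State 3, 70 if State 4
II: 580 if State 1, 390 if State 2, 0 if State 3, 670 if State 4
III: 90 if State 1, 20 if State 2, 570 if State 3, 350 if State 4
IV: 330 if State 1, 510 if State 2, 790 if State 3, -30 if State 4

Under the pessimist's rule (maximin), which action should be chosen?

Row minima: I=70, II=0, III=20, IV=-30
Best worst-case = 70 → I.

I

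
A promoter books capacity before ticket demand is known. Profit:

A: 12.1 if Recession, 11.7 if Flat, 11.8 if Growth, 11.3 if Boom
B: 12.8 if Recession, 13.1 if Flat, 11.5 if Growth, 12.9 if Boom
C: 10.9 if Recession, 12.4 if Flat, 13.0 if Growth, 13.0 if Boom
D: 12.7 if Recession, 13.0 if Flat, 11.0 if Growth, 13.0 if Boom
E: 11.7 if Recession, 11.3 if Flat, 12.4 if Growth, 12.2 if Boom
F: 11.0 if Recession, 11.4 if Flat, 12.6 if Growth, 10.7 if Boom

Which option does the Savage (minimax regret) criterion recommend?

Column bests: Recession=12.8, Flat=13.1, Growth=13.0, Boom=13.0.
A regrets: 0.7, 1.4, 1.2, 1.7 → max 1.7
B regrets: 0.0, 0.0, 1.5, 0.1 → max 1.5
C regrets: 1.9, 0.7, 0.0, 0.0 → max 1.9
D regrets: 0.1, 0.1, 2.0, 0.0 → max 2.0
E regrets: 1.1, 1.8, 0.6, 0.8 → max 1.8
F regrets: 1.8, 1.7, 0.4, 2.3 → max 2.3
Smallest max regret = 1.5 → B.

B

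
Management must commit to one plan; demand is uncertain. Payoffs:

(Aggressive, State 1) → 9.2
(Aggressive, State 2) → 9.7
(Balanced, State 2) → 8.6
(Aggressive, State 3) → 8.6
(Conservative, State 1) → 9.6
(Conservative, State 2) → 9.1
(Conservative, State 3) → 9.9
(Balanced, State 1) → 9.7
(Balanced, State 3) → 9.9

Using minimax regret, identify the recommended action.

Conservative

Column bests: State 1=9.7, State 2=9.7, State 3=9.9.
Conservative regrets: 0.1, 0.6, 0.0 → max 0.6
Balanced regrets: 0.0, 1.1, 0.0 → max 1.1
Aggressive regrets: 0.5, 0.0, 1.3 → max 1.3
Smallest max regret = 0.6 → Conservative.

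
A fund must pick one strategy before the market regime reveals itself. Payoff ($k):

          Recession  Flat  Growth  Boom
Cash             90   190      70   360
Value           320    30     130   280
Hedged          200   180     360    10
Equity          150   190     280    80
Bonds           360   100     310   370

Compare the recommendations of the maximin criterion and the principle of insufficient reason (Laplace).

Row minima: Cash=70, Value=30, Hedged=10, Equity=80, Bonds=100
Best worst-case = 100 → Bonds.
Row averages: Cash=177.5, Value=190, Hedged=187.5, Equity=175, Bonds=285
Highest average = 285 → Bonds.

maximin → Bonds; laplace → Bonds (agree)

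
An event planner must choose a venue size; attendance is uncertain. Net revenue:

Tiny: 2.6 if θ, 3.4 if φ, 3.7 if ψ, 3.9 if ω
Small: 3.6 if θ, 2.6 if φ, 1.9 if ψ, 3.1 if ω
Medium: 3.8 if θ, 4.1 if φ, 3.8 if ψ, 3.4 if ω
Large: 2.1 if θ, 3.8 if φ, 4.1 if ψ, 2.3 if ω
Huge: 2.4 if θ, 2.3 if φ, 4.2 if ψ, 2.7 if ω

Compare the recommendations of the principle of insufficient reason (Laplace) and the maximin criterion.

Row averages: Tiny=3.4, Small=2.8, Medium=3.775, Large=3.075, Huge=2.9
Highest average = 3.775 → Medium.
Row minima: Tiny=2.6, Small=1.9, Medium=3.4, Large=2.1, Huge=2.3
Best worst-case = 3.4 → Medium.

laplace → Medium; maximin → Medium (agree)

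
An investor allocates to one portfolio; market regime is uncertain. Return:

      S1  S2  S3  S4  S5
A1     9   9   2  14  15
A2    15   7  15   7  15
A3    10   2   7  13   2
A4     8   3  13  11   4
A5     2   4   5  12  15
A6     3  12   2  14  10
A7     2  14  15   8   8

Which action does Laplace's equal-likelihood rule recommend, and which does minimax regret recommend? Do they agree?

Row averages: A1=9.8, A2=11.8, A3=6.8, A4=7.8, A5=7.6, A6=8.2, A7=9.4
Highest average = 11.8 → A2.
Column bests: S1=15, S2=14, S3=15, S4=14, S5=15.
A1 regrets: 6, 5, 13, 0, 0 → max 13
A2 regrets: 0, 7, 0, 7, 0 → max 7
A3 regrets: 5, 12, 8, 1, 13 → max 13
A4 regrets: 7, 11, 2, 3, 11 → max 11
A5 regrets: 13, 10, 10, 2, 0 → max 13
A6 regrets: 12, 2, 13, 0, 5 → max 13
A7 regrets: 13, 0, 0, 6, 7 → max 13
Smallest max regret = 7 → A2.

laplace → A2; minimax regret → A2 (agree)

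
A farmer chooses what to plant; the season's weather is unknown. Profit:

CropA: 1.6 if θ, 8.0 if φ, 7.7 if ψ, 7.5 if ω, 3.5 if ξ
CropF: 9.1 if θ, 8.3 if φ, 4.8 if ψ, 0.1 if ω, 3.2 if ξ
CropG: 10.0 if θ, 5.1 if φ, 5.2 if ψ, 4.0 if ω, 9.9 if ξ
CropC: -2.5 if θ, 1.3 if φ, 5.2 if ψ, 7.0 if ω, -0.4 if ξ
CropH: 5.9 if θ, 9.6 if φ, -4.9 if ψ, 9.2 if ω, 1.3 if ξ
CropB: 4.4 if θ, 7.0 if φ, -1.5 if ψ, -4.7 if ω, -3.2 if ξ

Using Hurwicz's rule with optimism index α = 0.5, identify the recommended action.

CropA: 0.5·8.0 + 0.5·1.6 = 4.8
CropF: 0.5·9.1 + 0.5·0.1 = 4.6
CropG: 0.5·10.0 + 0.5·4.0 = 7
CropC: 0.5·7.0 + 0.5·(-2.5) = 2.25
CropH: 0.5·9.6 + 0.5·(-4.9) = 2.35
CropB: 0.5·7.0 + 0.5·(-4.7) = 1.15
Highest Hurwicz score = 7 → CropG.

CropG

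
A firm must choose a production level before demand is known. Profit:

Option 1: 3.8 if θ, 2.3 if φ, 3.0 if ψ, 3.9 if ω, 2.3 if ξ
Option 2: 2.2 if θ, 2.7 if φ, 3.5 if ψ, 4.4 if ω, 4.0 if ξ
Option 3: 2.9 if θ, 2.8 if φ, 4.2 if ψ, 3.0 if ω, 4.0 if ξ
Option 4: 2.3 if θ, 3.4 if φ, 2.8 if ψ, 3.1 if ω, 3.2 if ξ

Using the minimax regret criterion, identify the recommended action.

Option 3

Column bests: θ=3.8, φ=3.4, ψ=4.2, ω=4.4, ξ=4.0.
Option 1 regrets: 0.0, 1.1, 1.2, 0.5, 1.7 → max 1.7
Option 2 regrets: 1.6, 0.7, 0.7, 0.0, 0.0 → max 1.6
Option 3 regrets: 0.9, 0.6, 0.0, 1.4, 0.0 → max 1.4
Option 4 regrets: 1.5, 0.0, 1.4, 1.3, 0.8 → max 1.5
Smallest max regret = 1.4 → Option 3.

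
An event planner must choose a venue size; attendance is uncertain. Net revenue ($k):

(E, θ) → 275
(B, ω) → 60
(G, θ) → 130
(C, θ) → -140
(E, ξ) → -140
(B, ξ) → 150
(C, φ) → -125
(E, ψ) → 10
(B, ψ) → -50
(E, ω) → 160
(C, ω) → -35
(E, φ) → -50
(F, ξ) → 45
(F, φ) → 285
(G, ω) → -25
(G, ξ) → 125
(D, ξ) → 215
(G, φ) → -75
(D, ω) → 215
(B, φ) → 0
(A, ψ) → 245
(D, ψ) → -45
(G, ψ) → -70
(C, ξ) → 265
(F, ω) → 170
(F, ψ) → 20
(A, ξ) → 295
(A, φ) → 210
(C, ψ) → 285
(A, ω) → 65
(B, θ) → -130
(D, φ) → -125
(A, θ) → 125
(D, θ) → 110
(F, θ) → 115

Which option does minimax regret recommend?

A

Column bests: θ=275, φ=285, ψ=285, ω=215, ξ=295.
A regrets: 150, 75, 40, 150, 0 → max 150
B regrets: 405, 285, 335, 155, 145 → max 405
C regrets: 415, 410, 0, 250, 30 → max 415
D regrets: 165, 410, 330, 0, 80 → max 410
E regrets: 0, 335, 275, 55, 435 → max 435
F regrets: 160, 0, 265, 45, 250 → max 265
G regrets: 145, 360, 355, 240, 170 → max 360
Smallest max regret = 150 → A.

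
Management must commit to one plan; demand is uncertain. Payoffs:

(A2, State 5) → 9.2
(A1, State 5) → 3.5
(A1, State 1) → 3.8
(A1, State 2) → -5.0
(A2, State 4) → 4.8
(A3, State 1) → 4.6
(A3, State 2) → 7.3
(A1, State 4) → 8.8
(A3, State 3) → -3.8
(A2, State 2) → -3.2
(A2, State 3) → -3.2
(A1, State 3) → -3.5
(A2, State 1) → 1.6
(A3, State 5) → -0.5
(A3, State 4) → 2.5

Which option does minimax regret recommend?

A3

Column bests: State 1=4.6, State 2=7.3, State 3=-3.2, State 4=8.8, State 5=9.2.
A1 regrets: 0.8, 12.3, 0.3, 0.0, 5.7 → max 12.3
A2 regrets: 3.0, 10.5, 0.0, 4.0, 0.0 → max 10.5
A3 regrets: 0.0, 0.0, 0.6, 6.3, 9.7 → max 9.7
Smallest max regret = 9.7 → A3.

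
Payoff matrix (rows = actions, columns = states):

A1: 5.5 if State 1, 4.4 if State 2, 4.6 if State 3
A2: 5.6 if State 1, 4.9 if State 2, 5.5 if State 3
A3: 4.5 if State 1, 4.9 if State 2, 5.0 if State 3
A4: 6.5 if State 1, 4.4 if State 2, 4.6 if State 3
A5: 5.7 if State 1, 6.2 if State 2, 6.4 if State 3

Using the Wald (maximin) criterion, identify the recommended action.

A5

Row minima: A1=4.4, A2=4.9, A3=4.5, A4=4.4, A5=5.7
Best worst-case = 5.7 → A5.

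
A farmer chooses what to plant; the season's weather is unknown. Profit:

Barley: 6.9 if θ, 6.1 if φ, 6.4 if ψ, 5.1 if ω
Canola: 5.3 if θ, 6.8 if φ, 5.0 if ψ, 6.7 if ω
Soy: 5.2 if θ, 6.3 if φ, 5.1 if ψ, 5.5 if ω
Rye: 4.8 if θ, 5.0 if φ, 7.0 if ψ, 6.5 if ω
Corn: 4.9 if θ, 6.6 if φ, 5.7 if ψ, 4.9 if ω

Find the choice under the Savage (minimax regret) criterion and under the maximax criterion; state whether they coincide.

minimax regret → Barley; maximax → Rye (disagree)

Column bests: θ=6.9, φ=6.8, ψ=7.0, ω=6.7.
Barley regrets: 0.0, 0.7, 0.6, 1.6 → max 1.6
Canola regrets: 1.6, 0.0, 2.0, 0.0 → max 2.0
Soy regrets: 1.7, 0.5, 1.9, 1.2 → max 1.9
Rye regrets: 2.1, 1.8, 0.0, 0.2 → max 2.1
Corn regrets: 2.0, 0.2, 1.3, 1.8 → max 2.0
Smallest max regret = 1.6 → Barley.
Row maxima: Barley=6.9, Canola=6.8, Soy=6.3, Rye=7.0, Corn=6.6
Best best-case = 7.0 → Rye.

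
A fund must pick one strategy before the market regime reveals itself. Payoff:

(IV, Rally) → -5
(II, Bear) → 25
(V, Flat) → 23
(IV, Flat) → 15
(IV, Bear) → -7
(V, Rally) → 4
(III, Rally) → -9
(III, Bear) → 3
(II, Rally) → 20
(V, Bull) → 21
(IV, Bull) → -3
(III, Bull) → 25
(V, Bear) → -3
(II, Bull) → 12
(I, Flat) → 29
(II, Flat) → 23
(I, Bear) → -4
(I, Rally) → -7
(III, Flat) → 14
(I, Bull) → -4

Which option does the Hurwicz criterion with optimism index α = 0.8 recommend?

I: 0.8·29 + 0.2·(-7) = 21.8
II: 0.8·25 + 0.2·12 = 22.4
III: 0.8·25 + 0.2·(-9) = 18.2
IV: 0.8·15 + 0.2·(-7) = 10.6
V: 0.8·23 + 0.2·(-3) = 17.8
Highest Hurwicz score = 22.4 → II.

II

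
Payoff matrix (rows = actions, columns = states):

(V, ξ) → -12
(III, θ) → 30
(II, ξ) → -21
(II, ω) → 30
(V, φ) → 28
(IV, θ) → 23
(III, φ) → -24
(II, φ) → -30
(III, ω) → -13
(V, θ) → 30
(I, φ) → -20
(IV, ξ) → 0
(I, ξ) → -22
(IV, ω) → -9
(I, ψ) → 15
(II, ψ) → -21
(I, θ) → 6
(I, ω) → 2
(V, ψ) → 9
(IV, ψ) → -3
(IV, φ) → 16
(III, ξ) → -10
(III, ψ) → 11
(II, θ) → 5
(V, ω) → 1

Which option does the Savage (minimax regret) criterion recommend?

V

Column bests: θ=30, φ=28, ψ=15, ω=30, ξ=0.
I regrets: 24, 48, 0, 28, 22 → max 48
II regrets: 25, 58, 36, 0, 21 → max 58
III regrets: 0, 52, 4, 43, 10 → max 52
IV regrets: 7, 12, 18, 39, 0 → max 39
V regrets: 0, 0, 6, 29, 12 → max 29
Smallest max regret = 29 → V.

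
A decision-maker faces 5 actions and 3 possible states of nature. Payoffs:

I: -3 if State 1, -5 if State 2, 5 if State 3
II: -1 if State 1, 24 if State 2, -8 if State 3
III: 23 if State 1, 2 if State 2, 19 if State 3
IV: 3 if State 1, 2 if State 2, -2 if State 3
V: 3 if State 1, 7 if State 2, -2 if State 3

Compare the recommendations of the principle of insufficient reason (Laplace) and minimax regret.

Row averages: I=-1, II=5, III=44/3, IV=1, V=8/3
Highest average = 44/3 → III.
Column bests: State 1=23, State 2=24, State 3=19.
I regrets: 26, 29, 14 → max 29
II regrets: 24, 0, 27 → max 27
III regrets: 0, 22, 0 → max 22
IV regrets: 20, 22, 21 → max 22
V regrets: 20, 17, 21 → max 21
Smallest max regret = 21 → V.

laplace → III; minimax regret → V (disagree)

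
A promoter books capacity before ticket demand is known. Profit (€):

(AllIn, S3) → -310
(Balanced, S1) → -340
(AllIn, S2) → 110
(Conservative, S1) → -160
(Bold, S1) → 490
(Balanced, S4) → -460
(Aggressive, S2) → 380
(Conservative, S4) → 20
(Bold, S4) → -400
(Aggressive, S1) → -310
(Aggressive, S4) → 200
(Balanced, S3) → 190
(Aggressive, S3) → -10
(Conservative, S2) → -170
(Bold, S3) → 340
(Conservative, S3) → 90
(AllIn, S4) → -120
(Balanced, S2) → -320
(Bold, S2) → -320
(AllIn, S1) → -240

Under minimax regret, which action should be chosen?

Column bests: S1=490, S2=380, S3=340, S4=200.
Conservative regrets: 650, 550, 250, 180 → max 650
Balanced regrets: 830, 700, 150, 660 → max 830
Aggressive regrets: 800, 0, 350, 0 → max 800
Bold regrets: 0, 700, 0, 600 → max 700
AllIn regrets: 730, 270, 650, 320 → max 730
Smallest max regret = 650 → Conservative.

Conservative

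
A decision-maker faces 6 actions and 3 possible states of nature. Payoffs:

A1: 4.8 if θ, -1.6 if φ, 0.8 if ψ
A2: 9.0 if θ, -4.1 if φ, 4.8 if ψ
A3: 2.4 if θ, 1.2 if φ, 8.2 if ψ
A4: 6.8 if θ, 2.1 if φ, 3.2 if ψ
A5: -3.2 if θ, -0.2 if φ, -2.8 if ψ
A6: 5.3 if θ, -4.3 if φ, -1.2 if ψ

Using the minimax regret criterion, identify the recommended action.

A4

Column bests: θ=9.0, φ=2.1, ψ=8.2.
A1 regrets: 4.2, 3.7, 7.4 → max 7.4
A2 regrets: 0.0, 6.2, 3.4 → max 6.2
A3 regrets: 6.6, 0.9, 0.0 → max 6.6
A4 regrets: 2.2, 0.0, 5.0 → max 5.0
A5 regrets: 12.2, 2.3, 11.0 → max 12.2
A6 regrets: 3.7, 6.4, 9.4 → max 9.4
Smallest max regret = 5.0 → A4.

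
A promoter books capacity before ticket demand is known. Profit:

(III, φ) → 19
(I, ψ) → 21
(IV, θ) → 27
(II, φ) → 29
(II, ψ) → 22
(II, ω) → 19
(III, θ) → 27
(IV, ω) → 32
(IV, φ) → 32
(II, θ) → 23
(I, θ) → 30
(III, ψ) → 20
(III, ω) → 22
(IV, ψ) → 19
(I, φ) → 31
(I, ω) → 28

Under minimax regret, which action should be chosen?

Column bests: θ=30, φ=32, ψ=22, ω=32.
I regrets: 0, 1, 1, 4 → max 4
II regrets: 7, 3, 0, 13 → max 13
III regrets: 3, 13, 2, 10 → max 13
IV regrets: 3, 0, 3, 0 → max 3
Smallest max regret = 3 → IV.

IV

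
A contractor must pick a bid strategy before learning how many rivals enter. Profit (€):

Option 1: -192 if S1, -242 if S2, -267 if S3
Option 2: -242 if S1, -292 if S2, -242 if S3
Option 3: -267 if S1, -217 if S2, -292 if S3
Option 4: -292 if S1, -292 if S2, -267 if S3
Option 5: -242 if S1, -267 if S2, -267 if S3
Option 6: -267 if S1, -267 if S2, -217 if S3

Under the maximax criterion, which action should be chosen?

Row maxima: Option 1=-192, Option 2=-242, Option 3=-217, Option 4=-267, Option 5=-242, Option 6=-217
Best best-case = -192 → Option 1.

Option 1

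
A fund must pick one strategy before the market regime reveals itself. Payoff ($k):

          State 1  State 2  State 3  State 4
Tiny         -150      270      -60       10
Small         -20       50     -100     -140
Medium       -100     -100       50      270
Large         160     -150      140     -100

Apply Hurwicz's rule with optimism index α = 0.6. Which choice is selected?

Tiny: 0.6·270 + 0.4·(-150) = 102
Small: 0.6·50 + 0.4·(-140) = -26
Medium: 0.6·270 + 0.4·(-100) = 122
Large: 0.6·160 + 0.4·(-150) = 36
Highest Hurwicz score = 122 → Medium.

Medium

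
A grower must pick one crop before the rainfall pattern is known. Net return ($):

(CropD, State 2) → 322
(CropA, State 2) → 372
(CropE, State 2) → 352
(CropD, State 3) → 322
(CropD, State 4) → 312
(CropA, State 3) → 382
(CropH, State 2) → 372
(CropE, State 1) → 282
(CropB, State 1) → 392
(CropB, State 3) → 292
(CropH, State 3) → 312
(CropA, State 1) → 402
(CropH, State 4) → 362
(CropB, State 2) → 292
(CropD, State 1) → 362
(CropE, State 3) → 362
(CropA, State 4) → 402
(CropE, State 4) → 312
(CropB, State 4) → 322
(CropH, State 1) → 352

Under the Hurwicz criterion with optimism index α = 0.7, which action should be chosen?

CropA

CropA: 0.7·402 + 0.3·372 = 393
CropH: 0.7·372 + 0.3·312 = 354
CropE: 0.7·362 + 0.3·282 = 338
CropD: 0.7·362 + 0.3·312 = 347
CropB: 0.7·392 + 0.3·292 = 362
Highest Hurwicz score = 393 → CropA.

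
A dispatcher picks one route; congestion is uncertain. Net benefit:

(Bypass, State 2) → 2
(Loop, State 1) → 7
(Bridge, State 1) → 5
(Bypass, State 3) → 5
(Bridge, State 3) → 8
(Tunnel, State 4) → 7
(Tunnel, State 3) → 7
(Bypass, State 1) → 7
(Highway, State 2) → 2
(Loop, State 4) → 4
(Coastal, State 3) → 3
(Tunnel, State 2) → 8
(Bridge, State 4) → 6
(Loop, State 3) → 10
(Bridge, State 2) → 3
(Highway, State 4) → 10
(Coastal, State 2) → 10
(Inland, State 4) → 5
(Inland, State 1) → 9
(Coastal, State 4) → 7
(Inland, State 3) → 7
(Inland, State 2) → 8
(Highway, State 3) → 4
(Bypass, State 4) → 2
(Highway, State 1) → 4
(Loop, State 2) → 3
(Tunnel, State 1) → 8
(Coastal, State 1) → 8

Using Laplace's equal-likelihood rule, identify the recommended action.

Row averages: Tunnel=7.5, Loop=6, Bypass=4, Inland=7.25, Highway=5, Bridge=5.5, Coastal=7
Highest average = 7.5 → Tunnel.

Tunnel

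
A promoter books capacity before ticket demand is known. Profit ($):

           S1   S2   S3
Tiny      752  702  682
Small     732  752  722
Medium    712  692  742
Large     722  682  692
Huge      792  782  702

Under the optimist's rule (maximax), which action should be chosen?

Row maxima: Tiny=752, Small=752, Medium=742, Large=722, Huge=792
Best best-case = 792 → Huge.

Huge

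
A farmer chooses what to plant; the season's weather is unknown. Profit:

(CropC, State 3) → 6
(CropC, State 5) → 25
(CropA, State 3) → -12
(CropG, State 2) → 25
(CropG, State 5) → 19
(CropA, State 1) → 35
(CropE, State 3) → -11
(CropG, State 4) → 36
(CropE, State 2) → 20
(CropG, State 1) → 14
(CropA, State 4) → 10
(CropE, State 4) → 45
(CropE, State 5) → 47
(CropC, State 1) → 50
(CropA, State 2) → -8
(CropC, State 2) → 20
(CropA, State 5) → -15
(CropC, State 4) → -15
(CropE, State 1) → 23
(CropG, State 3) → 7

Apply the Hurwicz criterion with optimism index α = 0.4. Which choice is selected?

CropA: 0.4·35 + 0.6·(-15) = 5
CropE: 0.4·47 + 0.6·(-11) = 12.2
CropC: 0.4·50 + 0.6·(-15) = 11
CropG: 0.4·36 + 0.6·7 = 18.6
Highest Hurwicz score = 18.6 → CropG.

CropG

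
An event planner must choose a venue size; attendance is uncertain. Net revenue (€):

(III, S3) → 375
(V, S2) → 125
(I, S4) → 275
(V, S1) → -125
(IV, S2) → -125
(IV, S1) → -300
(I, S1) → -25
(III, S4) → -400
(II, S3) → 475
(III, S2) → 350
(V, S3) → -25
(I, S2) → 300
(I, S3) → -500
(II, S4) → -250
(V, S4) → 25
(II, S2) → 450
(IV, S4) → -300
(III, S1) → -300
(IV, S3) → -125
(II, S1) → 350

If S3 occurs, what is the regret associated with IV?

Best payoff under S3 is 475.
Regret = 475 − (-125) = 600.

600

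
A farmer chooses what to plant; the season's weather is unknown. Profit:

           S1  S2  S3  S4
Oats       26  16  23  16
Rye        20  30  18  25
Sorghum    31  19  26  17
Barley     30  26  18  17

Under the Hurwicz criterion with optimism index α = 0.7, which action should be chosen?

Sorghum

Oats: 0.7·26 + 0.3·16 = 23
Rye: 0.7·30 + 0.3·18 = 26.4
Sorghum: 0.7·31 + 0.3·17 = 26.8
Barley: 0.7·30 + 0.3·17 = 26.1
Highest Hurwicz score = 26.8 → Sorghum.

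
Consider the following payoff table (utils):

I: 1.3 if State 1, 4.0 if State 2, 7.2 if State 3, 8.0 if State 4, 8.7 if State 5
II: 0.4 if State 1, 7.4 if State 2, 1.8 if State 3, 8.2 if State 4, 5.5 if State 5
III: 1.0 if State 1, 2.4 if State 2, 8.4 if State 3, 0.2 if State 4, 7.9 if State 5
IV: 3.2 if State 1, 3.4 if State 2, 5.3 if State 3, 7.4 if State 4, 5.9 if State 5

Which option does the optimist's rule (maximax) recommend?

Row maxima: I=8.7, II=8.2, III=8.4, IV=7.4
Best best-case = 8.7 → I.

I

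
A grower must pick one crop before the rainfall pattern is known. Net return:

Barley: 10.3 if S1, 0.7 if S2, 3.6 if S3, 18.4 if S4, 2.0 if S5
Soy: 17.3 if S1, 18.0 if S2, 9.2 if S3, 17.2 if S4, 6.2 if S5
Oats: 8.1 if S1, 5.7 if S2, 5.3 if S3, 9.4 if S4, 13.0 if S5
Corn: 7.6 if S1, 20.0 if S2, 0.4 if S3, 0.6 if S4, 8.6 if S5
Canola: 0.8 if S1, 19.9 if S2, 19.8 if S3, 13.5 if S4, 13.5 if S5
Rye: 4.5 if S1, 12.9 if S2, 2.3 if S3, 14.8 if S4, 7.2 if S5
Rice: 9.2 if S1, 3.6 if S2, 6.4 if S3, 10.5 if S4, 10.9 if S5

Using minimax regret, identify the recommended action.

Column bests: S1=17.3, S2=20.0, S3=19.8, S4=18.4, S5=13.5.
Barley regrets: 7.0, 19.3, 16.2, 0.0, 11.5 → max 19.3
Soy regrets: 0.0, 2.0, 10.6, 1.2, 7.3 → max 10.6
Oats regrets: 9.2, 14.3, 14.5, 9.0, 0.5 → max 14.5
Corn regrets: 9.7, 0.0, 19.4, 17.8, 4.9 → max 19.4
Canola regrets: 16.5, 0.1, 0.0, 4.9, 0.0 → max 16.5
Rye regrets: 12.8, 7.1, 17.5, 3.6, 6.3 → max 17.5
Rice regrets: 8.1, 16.4, 13.4, 7.9, 2.6 → max 16.4
Smallest max regret = 10.6 → Soy.

Soy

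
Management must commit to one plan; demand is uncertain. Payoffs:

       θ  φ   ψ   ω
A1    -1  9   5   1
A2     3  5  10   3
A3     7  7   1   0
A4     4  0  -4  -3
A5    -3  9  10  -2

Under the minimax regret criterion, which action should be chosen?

Column bests: θ=7, φ=9, ψ=10, ω=3.
A1 regrets: 8, 0, 5, 2 → max 8
A2 regrets: 4, 4, 0, 0 → max 4
A3 regrets: 0, 2, 9, 3 → max 9
A4 regrets: 3, 9, 14, 6 → max 14
A5 regrets: 10, 0, 0, 5 → max 10
Smallest max regret = 4 → A2.

A2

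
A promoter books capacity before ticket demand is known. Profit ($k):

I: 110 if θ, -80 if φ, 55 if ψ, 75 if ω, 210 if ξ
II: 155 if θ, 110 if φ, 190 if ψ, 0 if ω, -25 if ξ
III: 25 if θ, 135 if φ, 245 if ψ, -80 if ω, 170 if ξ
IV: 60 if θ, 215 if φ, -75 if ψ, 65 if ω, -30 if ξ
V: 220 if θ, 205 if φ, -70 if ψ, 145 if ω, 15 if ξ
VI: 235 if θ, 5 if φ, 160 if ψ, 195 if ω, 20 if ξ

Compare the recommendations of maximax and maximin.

maximax → III; maximin → VI (disagree)

Row maxima: I=210, II=190, III=245, IV=215, V=220, VI=235
Best best-case = 245 → III.
Row minima: I=-80, II=-25, III=-80, IV=-75, V=-70, VI=5
Best worst-case = 5 → VI.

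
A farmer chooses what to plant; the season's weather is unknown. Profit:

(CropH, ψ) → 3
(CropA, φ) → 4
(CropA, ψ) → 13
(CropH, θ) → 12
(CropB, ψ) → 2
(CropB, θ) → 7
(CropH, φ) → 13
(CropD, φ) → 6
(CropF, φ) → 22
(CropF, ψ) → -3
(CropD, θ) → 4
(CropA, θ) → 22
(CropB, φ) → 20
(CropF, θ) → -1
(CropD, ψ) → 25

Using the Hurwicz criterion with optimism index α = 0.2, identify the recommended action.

CropD

CropA: 0.2·22 + 0.8·4 = 7.6
CropF: 0.2·22 + 0.8·(-3) = 2
CropH: 0.2·13 + 0.8·3 = 5
CropB: 0.2·20 + 0.8·2 = 5.6
CropD: 0.2·25 + 0.8·4 = 8.2
Highest Hurwicz score = 8.2 → CropD.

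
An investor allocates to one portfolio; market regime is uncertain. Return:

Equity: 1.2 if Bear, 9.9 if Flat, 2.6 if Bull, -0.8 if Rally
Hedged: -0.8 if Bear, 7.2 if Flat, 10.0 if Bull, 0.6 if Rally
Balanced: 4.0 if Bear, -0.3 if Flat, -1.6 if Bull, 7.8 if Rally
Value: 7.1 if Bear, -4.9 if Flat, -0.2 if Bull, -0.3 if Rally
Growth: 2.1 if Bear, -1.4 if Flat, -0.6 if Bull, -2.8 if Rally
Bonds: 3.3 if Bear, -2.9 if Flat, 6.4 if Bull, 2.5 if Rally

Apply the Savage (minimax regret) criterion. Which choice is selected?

Column bests: Bear=7.1, Flat=9.9, Bull=10.0, Rally=7.8.
Equity regrets: 5.9, 0.0, 7.4, 8.6 → max 8.6
Hedged regrets: 7.9, 2.7, 0.0, 7.2 → max 7.9
Balanced regrets: 3.1, 10.2, 11.6, 0.0 → max 11.6
Value regrets: 0.0, 14.8, 10.2, 8.1 → max 14.8
Growth regrets: 5.0, 11.3, 10.6, 10.6 → max 11.3
Bonds regrets: 3.8, 12.8, 3.6, 5.3 → max 12.8
Smallest max regret = 7.9 → Hedged.

Hedged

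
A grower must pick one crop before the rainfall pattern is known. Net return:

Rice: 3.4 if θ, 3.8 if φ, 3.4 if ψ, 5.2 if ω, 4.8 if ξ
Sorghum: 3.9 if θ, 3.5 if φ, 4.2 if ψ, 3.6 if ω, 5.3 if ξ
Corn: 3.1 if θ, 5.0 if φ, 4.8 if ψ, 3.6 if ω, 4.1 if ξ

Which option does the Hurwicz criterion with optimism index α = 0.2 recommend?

Sorghum

Rice: 0.2·5.2 + 0.8·3.4 = 3.76
Sorghum: 0.2·5.3 + 0.8·3.5 = 3.86
Corn: 0.2·5.0 + 0.8·3.1 = 3.48
Highest Hurwicz score = 3.86 → Sorghum.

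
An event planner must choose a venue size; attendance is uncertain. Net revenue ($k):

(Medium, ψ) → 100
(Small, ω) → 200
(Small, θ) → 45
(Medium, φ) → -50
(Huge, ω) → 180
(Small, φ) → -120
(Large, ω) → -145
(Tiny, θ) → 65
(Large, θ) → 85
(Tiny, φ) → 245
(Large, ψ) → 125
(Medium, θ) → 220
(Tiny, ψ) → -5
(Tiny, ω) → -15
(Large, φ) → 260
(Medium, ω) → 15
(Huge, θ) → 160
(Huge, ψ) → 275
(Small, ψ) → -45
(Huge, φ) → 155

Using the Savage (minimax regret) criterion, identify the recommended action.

Huge

Column bests: θ=220, φ=260, ψ=275, ω=200.
Tiny regrets: 155, 15, 280, 215 → max 280
Small regrets: 175, 380, 320, 0 → max 380
Medium regrets: 0, 310, 175, 185 → max 310
Large regrets: 135, 0, 150, 345 → max 345
Huge regrets: 60, 105, 0, 20 → max 105
Smallest max regret = 105 → Huge.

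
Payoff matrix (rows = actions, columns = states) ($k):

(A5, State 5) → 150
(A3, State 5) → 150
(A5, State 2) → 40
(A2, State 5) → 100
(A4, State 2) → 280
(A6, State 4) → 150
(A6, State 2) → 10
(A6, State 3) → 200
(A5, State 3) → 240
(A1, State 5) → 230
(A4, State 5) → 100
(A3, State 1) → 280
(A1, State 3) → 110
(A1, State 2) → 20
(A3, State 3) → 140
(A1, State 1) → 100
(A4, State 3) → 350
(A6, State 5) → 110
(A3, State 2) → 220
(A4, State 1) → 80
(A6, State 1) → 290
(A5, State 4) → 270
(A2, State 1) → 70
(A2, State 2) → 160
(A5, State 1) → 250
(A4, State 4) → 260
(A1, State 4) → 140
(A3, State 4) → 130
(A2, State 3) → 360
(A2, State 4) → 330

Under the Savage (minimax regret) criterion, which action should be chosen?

Column bests: State 1=290, State 2=280, State 3=360, State 4=330, State 5=230.
A1 regrets: 190, 260, 250, 190, 0 → max 260
A2 regrets: 220, 120, 0, 0, 130 → max 220
A3 regrets: 10, 60, 220, 200, 80 → max 220
A4 regrets: 210, 0, 10, 70, 130 → max 210
A5 regrets: 40, 240, 120, 60, 80 → max 240
A6 regrets: 0, 270, 160, 180, 120 → max 270
Smallest max regret = 210 → A4.

A4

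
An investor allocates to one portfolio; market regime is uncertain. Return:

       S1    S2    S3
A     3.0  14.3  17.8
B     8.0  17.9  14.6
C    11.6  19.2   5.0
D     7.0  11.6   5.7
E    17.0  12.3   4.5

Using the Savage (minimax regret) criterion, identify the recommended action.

B

Column bests: S1=17.0, S2=19.2, S3=17.8.
A regrets: 14.0, 4.9, 0.0 → max 14.0
B regrets: 9.0, 1.3, 3.2 → max 9.0
C regrets: 5.4, 0.0, 12.8 → max 12.8
D regrets: 10.0, 7.6, 12.1 → max 12.1
E regrets: 0.0, 6.9, 13.3 → max 13.3
Smallest max regret = 9.0 → B.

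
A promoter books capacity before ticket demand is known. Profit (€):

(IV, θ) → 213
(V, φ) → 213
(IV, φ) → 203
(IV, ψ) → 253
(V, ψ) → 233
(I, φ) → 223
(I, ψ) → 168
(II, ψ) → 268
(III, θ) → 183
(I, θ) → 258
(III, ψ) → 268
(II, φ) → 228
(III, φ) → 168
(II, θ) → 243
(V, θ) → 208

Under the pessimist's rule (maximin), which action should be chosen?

II

Row minima: I=168, II=228, III=168, IV=203, V=208
Best worst-case = 228 → II.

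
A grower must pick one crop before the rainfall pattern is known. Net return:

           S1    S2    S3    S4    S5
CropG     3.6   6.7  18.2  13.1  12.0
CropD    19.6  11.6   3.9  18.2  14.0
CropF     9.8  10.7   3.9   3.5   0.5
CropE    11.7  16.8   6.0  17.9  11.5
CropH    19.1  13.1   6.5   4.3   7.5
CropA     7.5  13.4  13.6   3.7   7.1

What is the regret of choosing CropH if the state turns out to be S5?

6.5

Best payoff under S5 is 14.0.
Regret = 14.0 − 7.5 = 6.5.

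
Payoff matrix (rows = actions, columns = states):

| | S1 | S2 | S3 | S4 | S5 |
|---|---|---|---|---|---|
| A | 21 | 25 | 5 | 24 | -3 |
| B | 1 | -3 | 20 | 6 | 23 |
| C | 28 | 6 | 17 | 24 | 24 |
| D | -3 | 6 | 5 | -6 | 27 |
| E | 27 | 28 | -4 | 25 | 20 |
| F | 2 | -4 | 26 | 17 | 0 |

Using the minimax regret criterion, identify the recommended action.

C

Column bests: S1=28, S2=28, S3=26, S4=25, S5=27.
A regrets: 7, 3, 21, 1, 30 → max 30
B regrets: 27, 31, 6, 19, 4 → max 31
C regrets: 0, 22, 9, 1, 3 → max 22
D regrets: 31, 22, 21, 31, 0 → max 31
E regrets: 1, 0, 30, 0, 7 → max 30
F regrets: 26, 32, 0, 8, 27 → max 32
Smallest max regret = 22 → C.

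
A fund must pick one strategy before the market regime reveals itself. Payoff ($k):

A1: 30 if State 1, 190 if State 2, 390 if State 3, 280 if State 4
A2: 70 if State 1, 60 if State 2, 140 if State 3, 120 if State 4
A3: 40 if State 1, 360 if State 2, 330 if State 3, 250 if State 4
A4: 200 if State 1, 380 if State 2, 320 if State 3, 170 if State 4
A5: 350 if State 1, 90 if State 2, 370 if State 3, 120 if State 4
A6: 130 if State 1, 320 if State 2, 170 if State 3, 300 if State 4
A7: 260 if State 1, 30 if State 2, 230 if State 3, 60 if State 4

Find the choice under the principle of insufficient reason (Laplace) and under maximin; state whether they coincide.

Row averages: A1=222.5, A2=97.5, A3=245, A4=267.5, A5=232.5, A6=230, A7=145
Highest average = 267.5 → A4.
Row minima: A1=30, A2=60, A3=40, A4=170, A5=90, A6=130, A7=30
Best worst-case = 170 → A4.

laplace → A4; maximin → A4 (agree)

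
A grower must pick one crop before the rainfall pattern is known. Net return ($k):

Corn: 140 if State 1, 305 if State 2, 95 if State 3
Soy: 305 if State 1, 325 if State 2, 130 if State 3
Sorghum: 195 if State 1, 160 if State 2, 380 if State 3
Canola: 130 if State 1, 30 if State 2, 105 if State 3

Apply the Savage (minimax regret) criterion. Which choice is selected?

Sorghum

Column bests: State 1=305, State 2=325, State 3=380.
Corn regrets: 165, 20, 285 → max 285
Soy regrets: 0, 0, 250 → max 250
Sorghum regrets: 110, 165, 0 → max 165
Canola regrets: 175, 295, 275 → max 295
Smallest max regret = 165 → Sorghum.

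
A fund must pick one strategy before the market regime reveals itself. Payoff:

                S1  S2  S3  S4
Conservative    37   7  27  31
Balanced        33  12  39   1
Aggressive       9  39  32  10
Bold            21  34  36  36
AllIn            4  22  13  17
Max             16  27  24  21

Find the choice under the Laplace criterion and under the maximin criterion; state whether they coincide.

Row averages: Conservative=25.5, Balanced=21.25, Aggressive=22.5, Bold=31.75, AllIn=14, Max=22
Highest average = 31.75 → Bold.
Row minima: Conservative=7, Balanced=1, Aggressive=9, Bold=21, AllIn=4, Max=16
Best worst-case = 21 → Bold.

laplace → Bold; maximin → Bold (agree)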